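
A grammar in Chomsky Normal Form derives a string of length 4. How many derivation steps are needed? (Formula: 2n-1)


Chomsky Normal Form derivation:
String length n = 4
Each step either:
  - Splits a nonterminal into two (n-1 such steps)
  - Converts a nonterminal to terminal (n such steps)
Total = (n-1) + n = 2n - 1
= 2(4) - 1
= 8 - 1
= 7

7


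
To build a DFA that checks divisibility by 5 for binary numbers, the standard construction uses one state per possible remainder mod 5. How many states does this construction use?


Divisibility by 5 is tracked via the remainder mod 5: 0, 1, ..., 4
The construction assigns one state to each remainder
Number of remainders = 5

5


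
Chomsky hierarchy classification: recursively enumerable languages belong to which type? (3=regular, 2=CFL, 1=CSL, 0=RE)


Chomsky hierarchy levels:
  Type 3: Regular (DFA/NFA/regex)
  Type 2: Context-free (PDA)
  Type 1: Context-sensitive
  Type 0: Recursively enumerable (TM)
'recursively enumerable' corresponds to Type 0

0


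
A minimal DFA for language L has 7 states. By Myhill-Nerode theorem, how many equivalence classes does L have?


Myhill-Nerode theorem:
Number of equivalence classes = number of states in minimal DFA
Minimal DFA states = 7
Therefore equivalence classes = 7

7


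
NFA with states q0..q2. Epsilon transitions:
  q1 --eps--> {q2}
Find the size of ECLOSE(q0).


Starting from q0
Initialize closure = {q0}
q0 has no outgoing epsilon transitions -> nothing to add
Final closure: {q0}
Size = 1

1


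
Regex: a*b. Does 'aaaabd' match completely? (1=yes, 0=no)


Pattern: a*b
String: 'aaaabd'
Pattern requires: zero or more 'a's followed by exactly one 'b'
Found 4 leading 'a's
Remaining: 'bd'
Remaining is not 'b' -> no match
Result: 0

0


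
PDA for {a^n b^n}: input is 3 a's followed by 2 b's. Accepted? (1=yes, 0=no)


Language requires equal numbers of a's and b's
PDA pushes for each 'a', pops for each 'b'
Number of a's = 3
Number of b's = 2
3 != 2 -> Reject

0


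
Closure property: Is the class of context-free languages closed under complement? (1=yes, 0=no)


CFL closure properties:
  Closed under: union, concatenation, Kleene star
  NOT closed under: intersection, complement
Operation 'complement' is in not-closed list -> No (not closed)

0


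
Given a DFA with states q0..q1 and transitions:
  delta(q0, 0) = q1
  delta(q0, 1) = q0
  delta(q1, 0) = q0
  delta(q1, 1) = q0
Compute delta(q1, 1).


Looking up transition function:
delta(q1, 1) in the table
Row: q1, Column: 1
Result: q0

q0


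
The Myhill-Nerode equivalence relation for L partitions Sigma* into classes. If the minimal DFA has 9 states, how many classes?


Myhill-Nerode theorem:
Number of equivalence classes = number of states in minimal DFA
Minimal DFA states = 9
Therefore equivalence classes = 9

9


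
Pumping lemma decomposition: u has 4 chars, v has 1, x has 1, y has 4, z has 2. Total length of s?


|s| = |u| + |v| + |x| + |y| + |z|
= 4 + 1 + 1 + 4 + 2
= 5 + 1 + 6
= 6 + 6
= 12

12


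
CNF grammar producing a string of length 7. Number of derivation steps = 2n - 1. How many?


Chomsky Normal Form derivation:
String length n = 7
Each step either:
  - Splits a nonterminal into two (n-1 such steps)
  - Converts a nonterminal to terminal (n such steps)
Total = (n-1) + n = 2n - 1
= 2(7) - 1
= 14 - 1
= 13

13


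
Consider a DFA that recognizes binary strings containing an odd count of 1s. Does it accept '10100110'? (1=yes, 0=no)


DFA has 2 states: q_even (start, accept=no) and q_odd
Processing string '10100110' character by character:
  Position 0: read '1', 1-count=1 -> q_odd
  Position 1: read '0', 1-count=1 -> q_odd (no change)
  Position 2: read '1', 1-count=2 -> q_even
  Position 3: read '0', 1-count=2 -> q_even (no change)
  Position 4: read '0', 1-count=2 -> q_even (no change)
  Position 5: read '1', 1-count=3 -> q_odd
  Position 6: read '1', 1-count=4 -> q_even
  Position 7: read '0', 1-count=4 -> q_even (no change)
Final state: q_even, total 1s = 4 (even); the DFA requires an odd count -> reject

0


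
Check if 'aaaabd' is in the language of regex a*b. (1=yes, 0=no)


Pattern: a*b
String: 'aaaabd'
Pattern requires: zero or more 'a's followed by exactly one 'b'
Found 4 leading 'a's
Remaining: 'bd'
Remaining is not 'b' -> no match
Result: 0

0


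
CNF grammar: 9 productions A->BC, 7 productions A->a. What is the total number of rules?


CNF allows two rule forms:
  A -> BC (binary): 9 rules
  A -> a (terminal): 7 rules
Total = 9 + 7 = 16

16


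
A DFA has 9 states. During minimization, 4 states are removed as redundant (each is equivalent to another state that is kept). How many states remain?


Original DFA: 9 states
Redundant states removed: 4
Minimized states = original - removed
= 9 - 4
= 5

5


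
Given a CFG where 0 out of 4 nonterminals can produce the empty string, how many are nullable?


Nonterminals: {S, A, B, C}
A nonterminal is nullable if it can derive epsilon
Counting nullable nonterminals: 0
Total nullable = 0

0


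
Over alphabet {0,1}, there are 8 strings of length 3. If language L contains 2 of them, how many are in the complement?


Alphabet: {0,1}
String length: 3
Total strings of length 3 = 2^3 = 8
Strings in L = 2
Complement = total - |L|
= 8 - 2
= 6

6


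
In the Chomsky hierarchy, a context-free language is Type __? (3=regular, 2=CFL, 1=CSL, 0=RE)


Chomsky hierarchy levels:
  Type 3: Regular (DFA/NFA/regex)
  Type 2: Context-free (PDA)
  Type 1: Context-sensitive
  Type 0: Recursively enumerable (TM)
'context-free' corresponds to Type 2

2


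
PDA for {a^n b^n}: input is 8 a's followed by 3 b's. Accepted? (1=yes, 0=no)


Language requires equal numbers of a's and b's
PDA pushes for each 'a', pops for each 'b'
Number of a's = 8
Number of b's = 3
8 != 3 -> Reject

0


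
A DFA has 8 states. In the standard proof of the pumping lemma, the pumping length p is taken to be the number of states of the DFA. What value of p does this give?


Pumping lemma for regular languages (standard proof):
Take p = |Q|, the number of DFA states.
Any string of length >= |Q| passes through |Q|+1 states while reading its first |Q| symbols,
so by pigeonhole some state repeats, giving the loop that can be pumped.
Here |Q| = 8
Therefore the proof uses p = 8

8


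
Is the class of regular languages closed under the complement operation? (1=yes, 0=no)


Regular languages are closed under:
- Union (DFA product construction)
- Intersection (DFA product construction)
- Complement (swap accept/reject states)
- Concatenation (NFA construction)
- Kleene star (NFA construction)
complement is in this list
Therefore: closed

1


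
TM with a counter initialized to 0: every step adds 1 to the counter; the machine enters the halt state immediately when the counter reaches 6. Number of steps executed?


Counter starts at 0. Counting sequence:
  Step 1: counter = 1
  Step 2: counter = 2
  Step 3: counter = 3
  Step 4: counter = 4
  Step 5: counter = 5
  Step 6: counter = 6
Counter reached 6 -> halt
Total steps = 6

6


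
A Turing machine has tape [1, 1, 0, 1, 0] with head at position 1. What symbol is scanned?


Tape: [1, 1, 0, 1, 0]
Positions: 0 1 2 3 4
Values:    1 1 0 1 0
Head at position 1
tape[1] = 1

1


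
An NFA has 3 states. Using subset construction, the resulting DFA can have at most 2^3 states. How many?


NFA has 3 states
Subset construction: each DFA state = subset of NFA states
Maximum subsets = 2^3
2^3 = 8

8


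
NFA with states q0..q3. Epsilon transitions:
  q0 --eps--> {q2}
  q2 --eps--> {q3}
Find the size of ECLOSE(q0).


Starting from q0
Initialize closure = {q0}
Follow epsilon from q0 -> add q2
Follow epsilon from q2 -> add q3
Final closure: {q0, q2, q3}
Size = 3

3


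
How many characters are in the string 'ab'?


String: 'ab'
Counting characters:
  'a' appears 1 time(s)
  'b' appears 1 time(s)
Total length = 1 + 1 = 2

2


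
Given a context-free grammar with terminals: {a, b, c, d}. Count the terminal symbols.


Terminal symbols: a, b, c, d
Counting each: a (#1), b (#2), c (#3), d (#4)
Total = 4

4


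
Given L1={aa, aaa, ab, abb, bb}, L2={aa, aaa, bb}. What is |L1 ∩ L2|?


L1 = {aa, aaa, ab, abb, bb}
L2 = {aa, aaa, bb}
Checking each string in L1 against L2:
  'aa': in L2? Yes
  'aaa': in L2? Yes
  'ab': in L2? No
  'abb': in L2? No
  'bb': in L2? Yes
Intersection = {aa, aaa, bb}
|L1 ∩ L2| = 3

3


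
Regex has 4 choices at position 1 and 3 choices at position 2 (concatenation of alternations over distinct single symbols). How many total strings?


First group: 4 alternatives
Second group: 3 alternatives
Concatenation: each choice from group 1 pairs with each from group 2
Total = 4 x 3 = 12

12


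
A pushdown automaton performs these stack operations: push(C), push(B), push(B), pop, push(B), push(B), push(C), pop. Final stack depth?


Tracing stack operations:
  push(C) -> stack = [C], depth=1
  push(B) -> stack = [C,B], depth=2
  push(B) -> stack = [C,B,B], depth=3
  pop -> removed B, stack = [C,B], depth=2
  push(B) -> stack = [C,B,B], depth=3
  push(B) -> stack = [C,B,B,B], depth=4
  push(C) -> stack = [C,B,B,B,C], depth=5
  pop -> removed C, stack = [C,B,B,B], depth=4
Final depth = 4

4


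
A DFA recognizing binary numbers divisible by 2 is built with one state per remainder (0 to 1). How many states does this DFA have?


Divisibility by 2 is tracked via the remainder mod 2: 0, 1, ..., 1
The construction assigns one state to each remainder
Number of remainders = 2

2


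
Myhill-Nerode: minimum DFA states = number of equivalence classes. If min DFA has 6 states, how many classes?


Myhill-Nerode theorem:
Number of equivalence classes = number of states in minimal DFA
Minimal DFA states = 6
Therefore equivalence classes = 6

6


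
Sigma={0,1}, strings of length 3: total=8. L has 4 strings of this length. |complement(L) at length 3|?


Alphabet: {0,1}
String length: 3
Total strings of length 3 = 2^3 = 8
Strings in L = 4
Complement = total - |L|
= 8 - 4
= 4

4


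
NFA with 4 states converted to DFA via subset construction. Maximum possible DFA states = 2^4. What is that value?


NFA has 4 states
Subset construction: each DFA state = subset of NFA states
Maximum subsets = 2^4
2^4 = 16

16


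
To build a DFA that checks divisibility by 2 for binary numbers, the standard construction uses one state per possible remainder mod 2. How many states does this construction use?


Divisibility by 2 is tracked via the remainder mod 2: 0, 1, ..., 1
The construction assigns one state to each remainder
Number of remainders = 2

2


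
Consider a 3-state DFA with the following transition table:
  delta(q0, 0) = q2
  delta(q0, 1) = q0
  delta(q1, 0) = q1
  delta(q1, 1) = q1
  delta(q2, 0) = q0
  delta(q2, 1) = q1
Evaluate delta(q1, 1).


Looking up transition function:
delta(q1, 1) in the table
Row: q1, Column: 1
Result: q1

q1


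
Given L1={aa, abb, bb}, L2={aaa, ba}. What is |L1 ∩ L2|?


L1 = {aa, abb, bb}
L2 = {aaa, ba}
Checking each string in L1 against L2:
  'aa': in L2? No
  'abb': in L2? No
  'bb': in L2? No
Intersection = {}
|L1 ∩ L2| = 0

0


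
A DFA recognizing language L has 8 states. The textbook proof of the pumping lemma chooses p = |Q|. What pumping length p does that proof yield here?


Pumping lemma for regular languages (standard proof):
Take p = |Q|, the number of DFA states.
Any string of length >= |Q| passes through |Q|+1 states while reading its first |Q| symbols,
so by pigeonhole some state repeats, giving the loop that can be pumped.
Here |Q| = 8
Therefore the proof uses p = 8

8


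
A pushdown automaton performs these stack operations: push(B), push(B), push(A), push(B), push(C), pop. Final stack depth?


Tracing stack operations:
  push(B) -> stack = [B], depth=1
  push(B) -> stack = [B,B], depth=2
  push(A) -> stack = [B,B,A], depth=3
  push(B) -> stack = [B,B,A,B], depth=4
  push(C) -> stack = [B,B,A,B,C], depth=5
  pop -> removed C, stack = [B,B,A,B], depth=4
Final depth = 4

4


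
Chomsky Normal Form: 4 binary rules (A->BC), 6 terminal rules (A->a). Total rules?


CNF allows two rule forms:
  A -> BC (binary): 4 rules
  A -> a (terminal): 6 rules
Total = 4 + 6 = 10

10


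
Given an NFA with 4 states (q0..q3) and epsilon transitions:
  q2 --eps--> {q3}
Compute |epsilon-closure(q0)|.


Starting from q0
Initialize closure = {q0}
q0 has no outgoing epsilon transitions -> nothing to add
Final closure: {q0}
Size = 1

1


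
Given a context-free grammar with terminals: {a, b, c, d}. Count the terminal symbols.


Terminal symbols: a, b, c, d
Counting each: a (#1), b (#2), c (#3), d (#4)
Total = 4

4


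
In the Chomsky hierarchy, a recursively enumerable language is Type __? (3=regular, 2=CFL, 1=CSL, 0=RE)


Chomsky hierarchy levels:
  Type 3: Regular (DFA/NFA/regex)
  Type 2: Context-free (PDA)
  Type 1: Context-sensitive
  Type 0: Recursively enumerable (TM)
'recursively enumerable' corresponds to Type 0

0


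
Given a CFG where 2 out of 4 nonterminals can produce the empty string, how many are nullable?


Nonterminals: {S, A, B, C}
A nonterminal is nullable if it can derive epsilon
Counting nullable nonterminals: 2
Total nullable = 2

2


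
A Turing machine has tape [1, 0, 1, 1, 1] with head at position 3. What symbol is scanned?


Tape: [1, 0, 1, 1, 1]
Positions: 0 1 2 3 4
Values:    1 0 1 1 1
Head at position 3
tape[3] = 1

1


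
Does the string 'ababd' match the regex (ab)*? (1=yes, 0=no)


Pattern: (ab)*
String: 'ababd'
Pattern requires: zero or more repetitions of 'ab'
Length 5 is odd -> cannot be (ab)* -> no match
Result: 0

0


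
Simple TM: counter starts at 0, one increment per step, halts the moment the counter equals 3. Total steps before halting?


Counter starts at 0. Counting sequence:
  Step 1: counter = 1
  Step 2: counter = 2
  Step 3: counter = 3
Counter reached 3 -> halt
Total steps = 3

3


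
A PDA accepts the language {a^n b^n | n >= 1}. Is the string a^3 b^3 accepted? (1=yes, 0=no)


Language requires equal numbers of a's and b's
PDA pushes for each 'a', pops for each 'b'
Number of a's = 3
Number of b's = 3
3 == 3 -> Accept

1


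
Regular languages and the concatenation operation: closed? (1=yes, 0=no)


Regular languages are closed under all standard operations:
- Union: Yes (product construction)
- Intersection: Yes (product construction)
- Complement: Yes (swap accept/reject)
- Concatenation: Yes (NFA construction)
Operation: concatenation -> Closed

1


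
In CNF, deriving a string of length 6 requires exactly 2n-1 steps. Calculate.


Chomsky Normal Form derivation:
String length n = 6
Each step either:
  - Splits a nonterminal into two (n-1 such steps)
  - Converts a nonterminal to terminal (n such steps)
Total = (n-1) + n = 2n - 1
= 2(6) - 1
= 12 - 1
= 11

11


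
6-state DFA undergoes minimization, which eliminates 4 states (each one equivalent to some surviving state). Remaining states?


Original DFA: 6 states
Redundant states removed: 4
Minimized states = original - removed
= 6 - 4
= 2

2


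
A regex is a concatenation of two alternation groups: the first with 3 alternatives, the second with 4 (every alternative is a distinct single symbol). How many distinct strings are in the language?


First group: 3 alternatives
Second group: 4 alternatives
Concatenation: each choice from group 1 pairs with each from group 2
Total = 3 x 4 = 12

12


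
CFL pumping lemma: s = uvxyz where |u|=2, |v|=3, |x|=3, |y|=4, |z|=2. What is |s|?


|s| = |u| + |v| + |x| + |y| + |z|
= 2 + 3 + 3 + 4 + 2
= 5 + 3 + 6
= 8 + 6
= 14

14


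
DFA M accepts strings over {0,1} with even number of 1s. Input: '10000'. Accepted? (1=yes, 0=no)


DFA has 2 states: q_even (start, accept=yes) and q_odd
Processing string '10000' character by character:
  Position 0: read '1', 1-count=1 -> q_odd
  Position 1: read '0', 1-count=1 -> q_odd (no change)
  Position 2: read '0', 1-count=1 -> q_odd (no change)
  Position 3: read '0', 1-count=1 -> q_odd (no change)
  Position 4: read '0', 1-count=1 -> q_odd (no change)
Final state: q_odd, total 1s = 1 (odd); the DFA requires an even count -> reject

0


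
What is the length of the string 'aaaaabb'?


String: 'aaaaabb'
Counting characters:
  'a' appears 5 time(s)
  'b' appears 2 time(s)
Total length = 5 + 2 = 7

7


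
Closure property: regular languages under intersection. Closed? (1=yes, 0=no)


Regular languages are closed under:
- Union (DFA product construction)
- Intersection (DFA product construction)
- Complement (swap accept/reject states)
- Concatenation (NFA construction)
- Kleene star (NFA construction)
intersection is in this list
Therefore: closed

1


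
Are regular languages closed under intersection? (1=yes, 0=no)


Regular languages are closed under all standard operations:
- Union: Yes (product construction)
- Intersection: Yes (product construction)
- Complement: Yes (swap accept/reject)
- Concatenation: Yes (NFA construction)
Operation: intersection -> Closed

1


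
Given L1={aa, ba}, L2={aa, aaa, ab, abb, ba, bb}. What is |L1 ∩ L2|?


L1 = {aa, ba}
L2 = {aa, aaa, ab, abb, ba, bb}
Checking each string in L1 against L2:
  'aa': in L2? Yes
  'ba': in L2? Yes
Intersection = {aa, ba}
|L1 ∩ L2| = 2

2


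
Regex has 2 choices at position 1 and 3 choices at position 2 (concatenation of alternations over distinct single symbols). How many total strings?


First group: 2 alternatives
Second group: 3 alternatives
Concatenation: each choice from group 1 pairs with each from group 2
Total = 2 x 3 = 6

6


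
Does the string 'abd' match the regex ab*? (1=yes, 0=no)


Pattern: ab*
String: 'abd'
Pattern requires: exactly one 'a' followed by zero or more 'b's
First char is 'a' -> OK
Rest 'bd': all b's? No
Result: 0

0


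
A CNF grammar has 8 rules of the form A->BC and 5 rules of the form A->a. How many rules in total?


CNF allows two rule forms:
  A -> BC (binary): 8 rules
  A -> a (terminal): 5 rules
Total = 8 + 5 = 13

13


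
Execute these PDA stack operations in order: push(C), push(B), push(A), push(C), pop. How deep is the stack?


Tracing stack operations:
  push(C) -> stack = [C], depth=1
  push(B) -> stack = [C,B], depth=2
  push(A) -> stack = [C,B,A], depth=3
  push(C) -> stack = [C,B,A,C], depth=4
  pop -> removed C, stack = [C,B,A], depth=3
Final depth = 3

3


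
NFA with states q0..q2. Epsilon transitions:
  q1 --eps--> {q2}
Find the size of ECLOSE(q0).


Starting from q0
Initialize closure = {q0}
q0 has no outgoing epsilon transitions -> nothing to add
Final closure: {q0}
Size = 1

1


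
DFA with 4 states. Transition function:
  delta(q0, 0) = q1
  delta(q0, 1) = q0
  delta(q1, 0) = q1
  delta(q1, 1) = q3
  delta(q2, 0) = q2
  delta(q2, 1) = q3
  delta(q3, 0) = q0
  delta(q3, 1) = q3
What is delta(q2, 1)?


Looking up transition function:
delta(q2, 1) in the table
Row: q2, Column: 1
Result: q3

q3


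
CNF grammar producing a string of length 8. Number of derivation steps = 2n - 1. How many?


Chomsky Normal Form derivation:
String length n = 8
Each step either:
  - Splits a nonterminal into two (n-1 such steps)
  - Converts a nonterminal to terminal (n such steps)
Total = (n-1) + n = 2n - 1
= 2(8) - 1
= 16 - 1
= 15

15


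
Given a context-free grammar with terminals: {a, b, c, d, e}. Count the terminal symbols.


Terminal symbols: a, b, c, d, e
Counting each: a (#1), b (#2), c (#3), d (#4), e (#5)
Total = 5

5


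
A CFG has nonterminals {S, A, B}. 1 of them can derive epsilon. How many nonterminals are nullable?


Nonterminals: {S, A, B}
A nonterminal is nullable if it can derive epsilon
Counting nullable nonterminals: 1
Total nullable = 1

1


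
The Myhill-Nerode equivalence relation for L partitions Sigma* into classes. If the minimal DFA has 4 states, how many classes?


Myhill-Nerode theorem:
Number of equivalence classes = number of states in minimal DFA
Minimal DFA states = 4
Therefore equivalence classes = 4

4


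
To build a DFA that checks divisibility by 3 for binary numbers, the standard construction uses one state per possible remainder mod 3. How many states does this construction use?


Divisibility by 3 is tracked via the remainder mod 3: 0, 1, ..., 2
The construction assigns one state to each remainder
Number of remainders = 3

3


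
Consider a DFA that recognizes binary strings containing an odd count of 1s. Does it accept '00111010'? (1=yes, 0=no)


DFA has 2 states: q_even (start, accept=no) and q_odd
Processing string '00111010' character by character:
  Position 0: read '0', 1-count=0 -> q_even (no change)
  Position 1: read '0', 1-count=0 -> q_even (no change)
  Position 2: read '1', 1-count=1 -> q_odd
  Position 3: read '1', 1-count=2 -> q_even
  Position 4: read '1', 1-count=3 -> q_odd
  Position 5: read '0', 1-count=3 -> q_odd (no change)
  Position 6: read '1', 1-count=4 -> q_even
  Position 7: read '0', 1-count=4 -> q_even (no change)
Final state: q_even, total 1s = 4 (even); the DFA requires an odd count -> reject

0


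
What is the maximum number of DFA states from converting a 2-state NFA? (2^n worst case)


NFA has 2 states
Subset construction: each DFA state = subset of NFA states
Maximum subsets = 2^2
2^2 = 4

4


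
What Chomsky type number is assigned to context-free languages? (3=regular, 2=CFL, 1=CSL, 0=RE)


Chomsky hierarchy levels:
  Type 3: Regular (DFA/NFA/regex)
  Type 2: Context-free (PDA)
  Type 1: Context-sensitive
  Type 0: Recursively enumerable (TM)
'context-free' corresponds to Type 2

2


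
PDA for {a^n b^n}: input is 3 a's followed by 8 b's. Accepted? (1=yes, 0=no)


Language requires equal numbers of a's and b's
PDA pushes for each 'a', pops for each 'b'
Number of a's = 3
Number of b's = 8
3 != 8 -> Reject

0


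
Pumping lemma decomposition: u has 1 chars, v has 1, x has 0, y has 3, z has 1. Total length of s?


|s| = |u| + |v| + |x| + |y| + |z|
= 1 + 1 + 0 + 3 + 1
= 2 + 0 + 4
= 2 + 4
= 6

6


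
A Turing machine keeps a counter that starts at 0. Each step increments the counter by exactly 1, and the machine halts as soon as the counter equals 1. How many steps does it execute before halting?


Counter starts at 0. Counting sequence:
  Step 1: counter = 1
Counter reached 1 -> halt
Total steps = 1

1


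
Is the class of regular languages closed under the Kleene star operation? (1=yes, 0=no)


Regular languages are closed under:
- Union (DFA product construction)
- Intersection (DFA product construction)
- Complement (swap accept/reject states)
- Concatenation (NFA construction)
- Kleene star (NFA construction)
Kleene star is in this list
Therefore: closed

1


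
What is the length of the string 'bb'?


String: 'bb'
Counting characters:
  'b' appears 2 time(s)
Total length = 0 + 2 = 2

2


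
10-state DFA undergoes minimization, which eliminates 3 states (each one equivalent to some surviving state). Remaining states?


Original DFA: 10 states
Redundant states removed: 3
Minimized states = original - removed
= 10 - 3
= 7

7


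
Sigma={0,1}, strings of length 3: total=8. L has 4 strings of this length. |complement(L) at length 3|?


Alphabet: {0,1}
String length: 3
Total strings of length 3 = 2^3 = 8
Strings in L = 4
Complement = total - |L|
= 8 - 4
= 4

4


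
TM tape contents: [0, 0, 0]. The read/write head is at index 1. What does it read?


Tape: [0, 0, 0]
Positions: 0 1 2
Values:    0 0 0
Head at position 1
tape[1] = 0

0


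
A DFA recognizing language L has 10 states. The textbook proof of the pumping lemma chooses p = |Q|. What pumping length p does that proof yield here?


Pumping lemma for regular languages (standard proof):
Take p = |Q|, the number of DFA states.
Any string of length >= |Q| passes through |Q|+1 states while reading its first |Q| symbols,
so by pigeonhole some state repeats, giving the loop that can be pumped.
Here |Q| = 10
Therefore the proof uses p = 10

10


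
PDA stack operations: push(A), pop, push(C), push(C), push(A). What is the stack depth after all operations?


Tracing stack operations:
  push(A) -> stack = [A], depth=1
  pop -> removed A, stack = [], depth=0
  push(C) -> stack = [C], depth=1
  push(C) -> stack = [C,C], depth=2
  push(A) -> stack = [C,C,A], depth=3
Final depth = 3

3


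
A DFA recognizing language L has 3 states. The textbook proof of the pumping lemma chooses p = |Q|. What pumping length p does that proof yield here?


Pumping lemma for regular languages (standard proof):
Take p = |Q|, the number of DFA states.
Any string of length >= |Q| passes through |Q|+1 states while reading its first |Q| symbols,
so by pigeonhole some state repeats, giving the loop that can be pumped.
Here |Q| = 3
Therefore the proof uses p = 3

3


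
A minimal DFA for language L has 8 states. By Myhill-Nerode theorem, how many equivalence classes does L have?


Myhill-Nerode theorem:
Number of equivalence classes = number of states in minimal DFA
Minimal DFA states = 8
Therefore equivalence classes = 8

8


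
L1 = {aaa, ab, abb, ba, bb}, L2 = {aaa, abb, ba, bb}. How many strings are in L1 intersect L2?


L1 = {aaa, ab, abb, ba, bb}
L2 = {aaa, abb, ba, bb}
Checking each string in L1 against L2:
  'aaa': in L2? Yes
  'ab': in L2? No
  'abb': in L2? Yes
  'ba': in L2? Yes
  'bb': in L2? Yes
Intersection = {aaa, abb, ba, bb}
|L1 ∩ L2| = 4

4


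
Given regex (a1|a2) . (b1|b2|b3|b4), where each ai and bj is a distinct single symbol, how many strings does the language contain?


First group: 2 alternatives
Second group: 4 alternatives
Concatenation: each choice from group 1 pairs with each from group 2
Total = 2 x 4 = 8

8


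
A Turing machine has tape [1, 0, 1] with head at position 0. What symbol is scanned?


Tape: [1, 0, 1]
Positions: 0 1 2
Values:    1 0 1
Head at position 0
tape[0] = 1

1


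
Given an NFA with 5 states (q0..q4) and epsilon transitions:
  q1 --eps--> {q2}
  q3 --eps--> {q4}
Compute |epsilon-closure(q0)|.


Starting from q0
Initialize closure = {q0}
q0 has no outgoing epsilon transitions -> nothing to add
Final closure: {q0}
Size = 1

1


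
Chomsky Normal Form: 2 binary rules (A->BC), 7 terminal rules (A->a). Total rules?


CNF allows two rule forms:
  A -> BC (binary): 2 rules
  A -> a (terminal): 7 rules
Total = 2 + 7 = 9

9


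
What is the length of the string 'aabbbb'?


String: 'aabbbb'
Counting characters:
  'a' appears 2 time(s)
  'b' appears 4 time(s)
Total length = 2 + 4 = 6

6


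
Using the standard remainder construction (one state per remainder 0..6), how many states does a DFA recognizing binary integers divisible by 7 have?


Divisibility by 7 is tracked via the remainder mod 7: 0, 1, ..., 6
The construction assigns one state to each remainder
Number of remainders = 7

7


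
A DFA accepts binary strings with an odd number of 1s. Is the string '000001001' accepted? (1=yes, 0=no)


DFA has 2 states: q_even (start, accept=no) and q_odd
Processing string '000001001' character by character:
  Position 0: read '0', 1-count=0 -> q_even (no change)
  Position 1: read '0', 1-count=0 -> q_even (no change)
  Position 2: read '0', 1-count=0 -> q_even (no change)
  Position 3: read '0', 1-count=0 -> q_even (no change)
  Position 4: read '0', 1-count=0 -> q_even (no change)
  Position 5: read '1', 1-count=1 -> q_odd
  Position 6: read '0', 1-count=1 -> q_odd (no change)
  Position 7: read '0', 1-count=1 -> q_odd (no change)
  Position 8: read '1', 1-count=2 -> q_even
Final state: q_even, total 1s = 2 (even); the DFA requires an odd count -> reject

0


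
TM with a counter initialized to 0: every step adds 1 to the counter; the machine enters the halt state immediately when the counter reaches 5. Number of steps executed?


Counter starts at 0. Counting sequence:
  Step 1: counter = 1
  Step 2: counter = 2
  Step 3: counter = 3
  Step 4: counter = 4
  Step 5: counter = 5
Counter reached 5 -> halt
Total steps = 5

5


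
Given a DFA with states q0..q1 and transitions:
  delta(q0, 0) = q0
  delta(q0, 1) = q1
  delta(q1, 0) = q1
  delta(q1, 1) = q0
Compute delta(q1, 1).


Looking up transition function:
delta(q1, 1) in the table
Row: q1, Column: 1
Result: q0

q0


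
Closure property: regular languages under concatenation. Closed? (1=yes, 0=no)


Regular languages are closed under:
- Union (DFA product construction)
- Intersection (DFA product construction)
- Complement (swap accept/reject states)
- Concatenation (NFA construction)
- Kleene star (NFA construction)
concatenation is in this list
Therefore: closed

1


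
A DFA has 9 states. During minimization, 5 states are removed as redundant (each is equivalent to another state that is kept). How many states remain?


Original DFA: 9 states
Redundant states removed: 5
Minimized states = original - removed
= 9 - 5
= 4

4


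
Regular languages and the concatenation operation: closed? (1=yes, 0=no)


Regular languages are closed under all standard operations:
- Union: Yes (product construction)
- Intersection: Yes (product construction)
- Complement: Yes (swap accept/reject)
- Concatenation: Yes (NFA construction)
Operation: concatenation -> Closed

1


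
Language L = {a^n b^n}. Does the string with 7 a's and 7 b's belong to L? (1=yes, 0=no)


Language requires equal numbers of a's and b's
PDA pushes for each 'a', pops for each 'b'
Number of a's = 7
Number of b's = 7
7 == 7 -> Accept

1


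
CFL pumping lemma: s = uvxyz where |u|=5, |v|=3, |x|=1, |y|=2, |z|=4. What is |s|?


|s| = |u| + |v| + |x| + |y| + |z|
= 5 + 3 + 1 + 2 + 4
= 8 + 1 + 6
= 9 + 6
= 15

15


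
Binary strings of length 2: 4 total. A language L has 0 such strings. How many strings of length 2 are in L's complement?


Alphabet: {0,1}
String length: 2
Total strings of length 2 = 2^2 = 4
Strings in L = 0
Complement = total - |L|
= 4 - 0
= 4

4


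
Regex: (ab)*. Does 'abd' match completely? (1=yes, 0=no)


Pattern: (ab)*
String: 'abd'
Pattern requires: zero or more repetitions of 'ab'
Length 3 is odd -> cannot be (ab)* -> no match
Result: 0

0


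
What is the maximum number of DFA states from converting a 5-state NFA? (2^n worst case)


NFA has 5 states
Subset construction: each DFA state = subset of NFA states
Maximum subsets = 2^5
2^5 = 32

32


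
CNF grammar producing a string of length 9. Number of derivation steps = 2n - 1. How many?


Chomsky Normal Form derivation:
String length n = 9
Each step either:
  - Splits a nonterminal into two (n-1 such steps)
  - Converts a nonterminal to terminal (n such steps)
Total = (n-1) + n = 2n - 1
= 2(9) - 1
= 18 - 1
= 17

17


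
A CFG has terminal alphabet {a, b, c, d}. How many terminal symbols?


Terminal symbols: a, b, c, d
Counting each: a (#1), b (#2), c (#3), d (#4)
Total = 4

4


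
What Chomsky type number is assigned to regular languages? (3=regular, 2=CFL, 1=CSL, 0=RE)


Chomsky hierarchy levels:
  Type 3: Regular (DFA/NFA/regex)
  Type 2: Context-free (PDA)
  Type 1: Context-sensitive
  Type 0: Recursively enumerable (TM)
'regular' corresponds to Type 3

3


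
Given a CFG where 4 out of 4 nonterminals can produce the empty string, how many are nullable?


Nonterminals: {S, A, B, C}
A nonterminal is nullable if it can derive epsilon
Counting nullable nonterminals: 4
Total nullable = 4

4


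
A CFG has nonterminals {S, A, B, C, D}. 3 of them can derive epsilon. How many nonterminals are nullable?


Nonterminals: {S, A, B, C, D}
A nonterminal is nullable if it can derive epsilon
Counting nullable nonterminals: 3
Total nullable = 3

3


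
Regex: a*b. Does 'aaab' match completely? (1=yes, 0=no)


Pattern: a*b
String: 'aaab'
Pattern requires: zero or more 'a's followed by exactly one 'b'
Found 3 leading 'a's
Remaining: 'b'
Remaining is exactly 'b' -> match
Result: 1

1


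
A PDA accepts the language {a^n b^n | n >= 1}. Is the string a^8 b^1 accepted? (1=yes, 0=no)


Language requires equal numbers of a's and b's
PDA pushes for each 'a', pops for each 'b'
Number of a's = 8
Number of b's = 1
8 != 1 -> Reject

0


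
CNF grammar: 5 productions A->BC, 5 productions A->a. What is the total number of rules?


CNF allows two rule forms:
  A -> BC (binary): 5 rules
  A -> a (terminal): 5 rules
Total = 5 + 5 = 10

10


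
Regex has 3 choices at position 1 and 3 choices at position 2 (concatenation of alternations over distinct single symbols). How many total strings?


First group: 3 alternatives
Second group: 3 alternatives
Concatenation: each choice from group 1 pairs with each from group 2
Total = 3 x 3 = 9

9


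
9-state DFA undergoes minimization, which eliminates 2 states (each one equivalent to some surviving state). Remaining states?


Original DFA: 9 states
Redundant states removed: 2
Minimized states = original - removed
= 9 - 2
= 7

7


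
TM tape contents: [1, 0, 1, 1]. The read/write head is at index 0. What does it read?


Tape: [1, 0, 1, 1]
Positions: 0 1 2 3
Values:    1 0 1 1
Head at position 0
tape[0] = 1

1


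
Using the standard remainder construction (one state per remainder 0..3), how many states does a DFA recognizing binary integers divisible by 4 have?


Divisibility by 4 is tracked via the remainder mod 4: 0, 1, ..., 3
The construction assigns one state to each remainder
Number of remainders = 4

4


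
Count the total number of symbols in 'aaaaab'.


String: 'aaaaab'
Counting characters:
  'a' appears 5 time(s)
  'b' appears 1 time(s)
Total length = 5 + 1 = 6

6


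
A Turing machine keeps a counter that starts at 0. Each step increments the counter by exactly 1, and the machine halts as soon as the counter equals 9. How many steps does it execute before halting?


Counter starts at 0. Counting sequence:
  Step 1: counter = 1
  Step 2: counter = 2
  Step 3: counter = 3
  Step 4: counter = 4
  Step 5: counter = 5
  Step 6: counter = 6
  ...
  Step 9: counter = 9
Counter reached 9 -> halt
Total steps = 9

9


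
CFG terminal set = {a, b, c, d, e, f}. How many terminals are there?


Terminal symbols: a, b, c, d, e, f
Counting each: a (#1), b (#2), c (#3), d (#4), e (#5), f (#6)
Total = 6

6


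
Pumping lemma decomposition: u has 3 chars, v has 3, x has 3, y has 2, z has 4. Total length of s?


|s| = |u| + |v| + |x| + |y| + |z|
= 3 + 3 + 3 + 2 + 4
= 6 + 3 + 6
= 9 + 6
= 15

15


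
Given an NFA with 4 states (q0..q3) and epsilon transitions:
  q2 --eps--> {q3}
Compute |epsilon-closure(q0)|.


Starting from q0
Initialize closure = {q0}
q0 has no outgoing epsilon transitions -> nothing to add
Final closure: {q0}
Size = 1

1


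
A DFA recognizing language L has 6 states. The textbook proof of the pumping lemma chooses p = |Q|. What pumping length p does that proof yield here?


Pumping lemma for regular languages (standard proof):
Take p = |Q|, the number of DFA states.
Any string of length >= |Q| passes through |Q|+1 states while reading its first |Q| symbols,
so by pigeonhole some state repeats, giving the loop that can be pumped.
Here |Q| = 6
Therefore the proof uses p = 6

6


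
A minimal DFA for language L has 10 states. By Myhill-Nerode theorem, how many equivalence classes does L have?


Myhill-Nerode theorem:
Number of equivalence classes = number of states in minimal DFA
Minimal DFA states = 10
Therefore equivalence classes = 10

10


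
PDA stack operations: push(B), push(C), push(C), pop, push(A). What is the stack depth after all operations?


Tracing stack operations:
  push(B) -> stack = [B], depth=1
  push(C) -> stack = [B,C], depth=2
  push(C) -> stack = [B,C,C], depth=3
  pop -> removed C, stack = [B,C], depth=2
  push(A) -> stack = [B,C,A], depth=3
Final depth = 3

3


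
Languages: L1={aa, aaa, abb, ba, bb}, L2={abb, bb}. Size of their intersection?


L1 = {aa, aaa, abb, ba, bb}
L2 = {abb, bb}
Checking each string in L1 against L2:
  'aa': in L2? No
  'aaa': in L2? No
  'abb': in L2? Yes
  'ba': in L2? No
  'bb': in L2? Yes
Intersection = {abb, bb}
|L1 ∩ L2| = 2

2


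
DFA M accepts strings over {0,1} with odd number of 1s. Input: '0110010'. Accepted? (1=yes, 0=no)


DFA has 2 states: q_even (start, accept=no) and q_odd
Processing string '0110010' character by character:
  Position 0: read '0', 1-count=0 -> q_even (no change)
  Position 1: read '1', 1-count=1 -> q_odd
  Position 2: read '1', 1-count=2 -> q_even
  Position 3: read '0', 1-count=2 -> q_even (no change)
  Position 4: read '0', 1-count=2 -> q_even (no change)
  Position 5: read '1', 1-count=3 -> q_odd
  Position 6: read '0', 1-count=3 -> q_odd (no change)
Final state: q_odd, total 1s = 3 (odd); the DFA requires an odd count -> accept

1


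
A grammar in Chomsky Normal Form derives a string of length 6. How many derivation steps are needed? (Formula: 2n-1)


Chomsky Normal Form derivation:
String length n = 6
Each step either:
  - Splits a nonterminal into two (n-1 such steps)
  - Converts a nonterminal to terminal (n such steps)
Total = (n-1) + n = 2n - 1
= 2(6) - 1
= 12 - 1
= 11

11


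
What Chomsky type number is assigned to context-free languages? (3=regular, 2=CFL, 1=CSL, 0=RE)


Chomsky hierarchy levels:
  Type 3: Regular (DFA/NFA/regex)
  Type 2: Context-free (PDA)
  Type 1: Context-sensitive
  Type 0: Recursively enumerable (TM)
'context-free' corresponds to Type 2

2


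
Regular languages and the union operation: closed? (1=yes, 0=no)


Regular languages are closed under all standard operations:
- Union: Yes (product construction)
- Intersection: Yes (product construction)
- Complement: Yes (swap accept/reject)
- Concatenation: Yes (NFA construction)
Operation: union -> Closed

1


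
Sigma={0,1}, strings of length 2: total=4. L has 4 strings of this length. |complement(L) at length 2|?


Alphabet: {0,1}
String length: 2
Total strings of length 2 = 2^2 = 4
Strings in L = 4
Complement = total - |L|
= 4 - 4
= 0

0


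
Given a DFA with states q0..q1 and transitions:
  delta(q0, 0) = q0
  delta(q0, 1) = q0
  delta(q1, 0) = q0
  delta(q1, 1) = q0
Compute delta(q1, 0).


Looking up transition function:
delta(q1, 0) in the table
Row: q1, Column: 0
Result: q0

q0


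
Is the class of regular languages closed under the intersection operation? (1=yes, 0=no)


Regular languages are closed under:
- Union (DFA product construction)
- Intersection (DFA product construction)
- Complement (swap accept/reject states)
- Concatenation (NFA construction)
- Kleene star (NFA construction)
intersection is in this list
Therefore: closed

1


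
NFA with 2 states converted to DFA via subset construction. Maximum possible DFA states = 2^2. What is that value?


NFA has 2 states
Subset construction: each DFA state = subset of NFA states
Maximum subsets = 2^2
2^2 = 4

4


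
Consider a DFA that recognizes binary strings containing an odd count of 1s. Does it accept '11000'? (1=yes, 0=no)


DFA has 2 states: q_even (start, accept=no) and q_odd
Processing string '11000' character by character:
  Position 0: read '1', 1-count=1 -> q_odd
  Position 1: read '1', 1-count=2 -> q_even
  Position 2: read '0', 1-count=2 -> q_even (no change)
  Position 3: read '0', 1-count=2 -> q_even (no change)
  Position 4: read '0', 1-count=2 -> q_even (no change)
Final state: q_even, total 1s = 2 (even); the DFA requires an odd count -> reject

0


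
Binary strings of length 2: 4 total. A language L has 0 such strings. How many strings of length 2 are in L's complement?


Alphabet: {0,1}
String length: 2
Total strings of length 2 = 2^2 = 4
Strings in L = 0
Complement = total - |L|
= 4 - 0
= 4

4


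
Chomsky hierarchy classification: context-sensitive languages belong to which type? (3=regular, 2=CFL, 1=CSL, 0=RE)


Chomsky hierarchy levels:
  Type 3: Regular (DFA/NFA/regex)
  Type 2: Context-free (PDA)
  Type 1: Context-sensitive
  Type 0: Recursively enumerable (TM)
'context-sensitive' corresponds to Type 1

1
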